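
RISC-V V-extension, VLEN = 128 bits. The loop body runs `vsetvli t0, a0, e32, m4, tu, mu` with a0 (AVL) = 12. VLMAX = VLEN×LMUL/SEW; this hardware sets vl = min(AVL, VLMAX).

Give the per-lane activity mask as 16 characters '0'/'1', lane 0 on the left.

VLMAX = (128 × 4) / 32 = 16 lanes
AVL=12 ≤ VLMAX=16, so vl = 12
bits (lane 0 leftmost): 1111111111110000

predicate = 1111111111110000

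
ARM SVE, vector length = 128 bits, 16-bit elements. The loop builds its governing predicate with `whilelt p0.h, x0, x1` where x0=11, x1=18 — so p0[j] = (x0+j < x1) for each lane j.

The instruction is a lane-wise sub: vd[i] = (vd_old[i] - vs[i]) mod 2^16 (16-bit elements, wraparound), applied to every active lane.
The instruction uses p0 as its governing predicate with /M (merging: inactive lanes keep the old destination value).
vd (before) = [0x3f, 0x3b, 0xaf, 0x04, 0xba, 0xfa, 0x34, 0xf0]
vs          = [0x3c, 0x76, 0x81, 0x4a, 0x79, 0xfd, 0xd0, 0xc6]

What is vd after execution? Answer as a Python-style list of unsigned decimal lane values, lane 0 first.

register lanes = 128/16 = 8
p0[j] = (11+j < 18); true for j=0..6 → 7 lanes set
  i=0: sub(0x3f,0x3c) → 3
  i=1: sub(0x3b,0x76) → 65477
  i=2: sub(0xaf,0x81) → 46
  i=3: sub(0x04,0x4a) → 65466
  i=4: sub(0xba,0x79) → 65
  i=5: sub(0xfa,0xfd) → 65533
  i=6: sub(0x34,0xd0) → 65380
  i=7: tail/keep → 240

vd = [3, 65477, 46, 65466, 65, 65533, 65380, 240]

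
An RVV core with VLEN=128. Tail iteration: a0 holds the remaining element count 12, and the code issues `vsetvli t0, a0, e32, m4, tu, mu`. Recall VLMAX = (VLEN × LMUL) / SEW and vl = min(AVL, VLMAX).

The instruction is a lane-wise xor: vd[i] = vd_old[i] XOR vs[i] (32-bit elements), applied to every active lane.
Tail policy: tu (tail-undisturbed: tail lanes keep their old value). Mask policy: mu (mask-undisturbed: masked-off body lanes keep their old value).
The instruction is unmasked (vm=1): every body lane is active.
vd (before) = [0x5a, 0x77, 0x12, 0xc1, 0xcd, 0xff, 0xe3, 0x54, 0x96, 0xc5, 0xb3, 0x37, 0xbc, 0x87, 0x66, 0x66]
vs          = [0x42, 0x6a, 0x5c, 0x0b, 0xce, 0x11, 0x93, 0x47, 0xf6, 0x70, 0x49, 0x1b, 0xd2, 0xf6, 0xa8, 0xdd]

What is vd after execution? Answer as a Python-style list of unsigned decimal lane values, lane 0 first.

vd = [24, 29, 78, 202, 3, 238, 112, 19, 96, 181, 250, 44, 188, 135, 102, 102]

VLMAX = VLEN×LMUL/SEW = 128×4/32 = 16
vl = min(AVL, VLMAX) = min(12, 16) = 12
[0] xor(0x5a,0x42) = 0x18
[1] xor(0x77,0x6a) = 0x1d
[2] xor(0x12,0x5c) = 0x4e
[3] xor(0xc1,0x0b) = 0xca
[4] xor(0xcd,0xce) = 0x03
[5] xor(0xff,0x11) = 0xee
[6] xor(0xe3,0x93) = 0x70
[7] xor(0x54,0x47) = 0x13
[8] xor(0x96,0xf6) = 0x60
[9] xor(0xc5,0x70) = 0xb5
[10] xor(0xb3,0x49) = 0xfa
[11] xor(0x37,0x1b) = 0x2c
[12] tail/keep = 0xbc
[13] tail/keep = 0x87
[14] tail/keep = 0x66
[15] tail/keep = 0x66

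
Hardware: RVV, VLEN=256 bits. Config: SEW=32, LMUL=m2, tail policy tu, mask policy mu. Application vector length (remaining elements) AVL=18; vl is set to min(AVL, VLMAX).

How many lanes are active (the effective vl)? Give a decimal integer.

VLMAX = VLEN×LMUL/SEW = 256×2/32 = 16
vl ← min(18, 16) = 16

vl = 16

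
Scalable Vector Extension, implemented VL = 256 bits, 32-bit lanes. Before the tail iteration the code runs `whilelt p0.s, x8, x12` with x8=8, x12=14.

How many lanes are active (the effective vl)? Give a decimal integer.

lane count: 256 div 32 = 8
whilelt: lane j active iff 8+j < 14 → j < 6 → 6 active

vl = 6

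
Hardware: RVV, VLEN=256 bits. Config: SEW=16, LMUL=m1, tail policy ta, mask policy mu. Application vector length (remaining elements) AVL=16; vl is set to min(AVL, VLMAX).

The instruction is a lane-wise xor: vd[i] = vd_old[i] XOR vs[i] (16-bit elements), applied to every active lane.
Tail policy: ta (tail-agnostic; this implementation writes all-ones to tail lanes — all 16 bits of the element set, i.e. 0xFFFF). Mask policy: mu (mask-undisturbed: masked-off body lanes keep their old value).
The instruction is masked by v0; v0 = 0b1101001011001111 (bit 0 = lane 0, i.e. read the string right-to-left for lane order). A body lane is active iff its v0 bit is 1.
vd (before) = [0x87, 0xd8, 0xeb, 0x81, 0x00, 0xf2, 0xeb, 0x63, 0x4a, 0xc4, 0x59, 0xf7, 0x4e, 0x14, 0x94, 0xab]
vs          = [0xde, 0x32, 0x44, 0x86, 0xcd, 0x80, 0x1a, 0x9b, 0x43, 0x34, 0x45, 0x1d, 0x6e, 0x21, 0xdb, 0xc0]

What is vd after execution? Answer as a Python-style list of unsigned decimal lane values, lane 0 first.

vd = [89, 234, 175, 7, 0, 242, 241, 248, 74, 240, 89, 247, 32, 20, 79, 107]

lanes per group: 256·1/16 = 16
vl = min(AVL, VLMAX) = min(16, 16) = 16
vd[0] xor(0x87,0xde) -> 0x59
vd[1] xor(0xd8,0x32) -> 0xea
vd[2] xor(0xeb,0x44) -> 0xaf
vd[3] xor(0x81,0x86) -> 0x07
vd[4] mask-off/keep -> 0x00
vd[5] mask-off/keep -> 0xf2
vd[6] xor(0xeb,0x1a) -> 0xf1
vd[7] xor(0x63,0x9b) -> 0xf8
vd[8] mask-off/keep -> 0x4a
vd[9] xor(0xc4,0x34) -> 0xf0
vd[10] mask-off/keep -> 0x59
vd[11] mask-off/keep -> 0xf7
vd[12] xor(0x4e,0x6e) -> 0x20
vd[13] mask-off/keep -> 0x14
vd[14] xor(0x94,0xdb) -> 0x4f
vd[15] xor(0xab,0xc0) -> 0x6b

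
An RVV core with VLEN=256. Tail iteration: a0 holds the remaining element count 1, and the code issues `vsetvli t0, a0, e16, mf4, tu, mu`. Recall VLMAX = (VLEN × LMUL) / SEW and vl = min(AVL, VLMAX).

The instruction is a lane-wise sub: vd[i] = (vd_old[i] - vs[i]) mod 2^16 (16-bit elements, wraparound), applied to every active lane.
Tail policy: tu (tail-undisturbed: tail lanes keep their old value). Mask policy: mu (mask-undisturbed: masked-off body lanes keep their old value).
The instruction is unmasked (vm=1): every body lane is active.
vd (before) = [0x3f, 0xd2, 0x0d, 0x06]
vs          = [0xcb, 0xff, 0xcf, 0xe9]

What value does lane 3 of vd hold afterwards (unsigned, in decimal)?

vd[3] = 6

VLMAX = (256 × 1/4) / 16 = 4 lanes
vl = min(AVL, VLMAX) = min(1, 4) = 1
vd[0] sub(0x3f,0xcb) -> 0xff74
vd[1] tail/keep -> 0xd2
vd[2] tail/keep -> 0x0d
vd[3] tail/keep -> 0x06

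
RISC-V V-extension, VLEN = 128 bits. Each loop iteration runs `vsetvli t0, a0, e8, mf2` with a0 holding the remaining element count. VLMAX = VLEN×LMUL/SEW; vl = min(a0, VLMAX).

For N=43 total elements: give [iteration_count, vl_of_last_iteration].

lanes per group: 128·1/2/8 = 8
N=43: ⌈43/8⌉ = 6 iters; last vl = 43 − 5×8 = 3

[iterations, last_vl] = [6, 3]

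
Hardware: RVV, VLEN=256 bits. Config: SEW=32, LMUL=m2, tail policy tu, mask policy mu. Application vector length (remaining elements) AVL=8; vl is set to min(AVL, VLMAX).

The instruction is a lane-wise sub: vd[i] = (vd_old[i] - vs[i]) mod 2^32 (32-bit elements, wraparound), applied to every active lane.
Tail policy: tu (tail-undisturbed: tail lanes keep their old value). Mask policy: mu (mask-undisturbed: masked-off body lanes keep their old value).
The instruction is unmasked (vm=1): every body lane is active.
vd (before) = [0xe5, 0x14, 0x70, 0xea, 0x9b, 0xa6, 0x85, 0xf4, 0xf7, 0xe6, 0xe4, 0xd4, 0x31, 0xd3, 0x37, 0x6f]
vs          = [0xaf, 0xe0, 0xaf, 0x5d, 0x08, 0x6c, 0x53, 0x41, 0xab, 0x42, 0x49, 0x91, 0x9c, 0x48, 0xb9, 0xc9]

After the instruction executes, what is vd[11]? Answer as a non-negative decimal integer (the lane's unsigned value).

vd[11] = 212

VLMAX = VLEN×LMUL/SEW = 256×2/32 = 16
vl = min(AVL, VLMAX) = min(8, 16) = 8
lane  0: sub(0xe5,0xaf) ⇒ 0x36
lane  1: sub(0x14,0xe0) ⇒ 0xffffff34
lane  2: sub(0x70,0xaf) ⇒ 0xffffffc1
lane  3: sub(0xea,0x5d) ⇒ 0x8d
lane  4: sub(0x9b,0x08) ⇒ 0x93
lane  5: sub(0xa6,0x6c) ⇒ 0x3a
lane  6: sub(0x85,0x53) ⇒ 0x32
lane  7: sub(0xf4,0x41) ⇒ 0xb3
lane  8: tail/keep ⇒ 0xf7
lane  9: tail/keep ⇒ 0xe6
lane 10: tail/keep ⇒ 0xe4
lane 11: tail/keep ⇒ 0xd4
lane 12: tail/keep ⇒ 0x31
lane 13: tail/keep ⇒ 0xd3
lane 14: tail/keep ⇒ 0x37
lane 15: tail/keep ⇒ 0x6f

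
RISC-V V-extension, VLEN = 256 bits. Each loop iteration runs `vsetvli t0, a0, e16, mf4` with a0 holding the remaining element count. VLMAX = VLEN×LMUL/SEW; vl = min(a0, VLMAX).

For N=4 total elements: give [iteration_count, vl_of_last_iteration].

[iterations, last_vl] = [1, 4]

VLMAX = VLEN×LMUL/SEW = 256×1/4/16 = 4
4 elements at 4/iter → 1 passes, remainder 4 on the last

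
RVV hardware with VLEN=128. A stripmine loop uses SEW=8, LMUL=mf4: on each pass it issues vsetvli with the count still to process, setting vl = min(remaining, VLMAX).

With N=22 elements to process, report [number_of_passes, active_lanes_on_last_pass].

[iterations, last_vl] = [6, 2]

VLMAX = VLEN×LMUL/SEW = 128×1/4/8 = 4
N=22: ⌈22/4⌉ = 6 iters; last vl = 22 − 5×4 = 2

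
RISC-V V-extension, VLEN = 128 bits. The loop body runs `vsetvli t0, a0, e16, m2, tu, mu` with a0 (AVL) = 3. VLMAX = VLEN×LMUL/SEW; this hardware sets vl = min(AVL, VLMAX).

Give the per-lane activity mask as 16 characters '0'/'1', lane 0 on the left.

lanes per group: 128·2/16 = 16
vl ← min(3, 16) = 3
bits (lane 0 leftmost): 1110000000000000

predicate = 1110000000000000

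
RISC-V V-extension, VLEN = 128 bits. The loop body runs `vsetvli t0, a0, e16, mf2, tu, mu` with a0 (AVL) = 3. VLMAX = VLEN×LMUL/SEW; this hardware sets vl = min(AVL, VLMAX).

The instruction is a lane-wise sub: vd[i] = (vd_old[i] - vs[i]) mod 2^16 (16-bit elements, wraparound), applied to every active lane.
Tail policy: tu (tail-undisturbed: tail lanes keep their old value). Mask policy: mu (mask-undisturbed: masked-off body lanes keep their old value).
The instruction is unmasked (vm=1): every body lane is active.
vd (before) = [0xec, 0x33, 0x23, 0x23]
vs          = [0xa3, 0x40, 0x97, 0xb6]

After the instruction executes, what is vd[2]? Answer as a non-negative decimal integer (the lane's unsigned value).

vd[2] = 65420

VLMAX = (128 × 1/2) / 16 = 4 lanes
vl = min(AVL, VLMAX) = min(3, 4) = 3
  i=0: sub(0xec,0xa3) → 73
  i=1: sub(0x33,0x40) → 65523
  i=2: sub(0x23,0x97) → 65420
  i=3: tail/keep → 35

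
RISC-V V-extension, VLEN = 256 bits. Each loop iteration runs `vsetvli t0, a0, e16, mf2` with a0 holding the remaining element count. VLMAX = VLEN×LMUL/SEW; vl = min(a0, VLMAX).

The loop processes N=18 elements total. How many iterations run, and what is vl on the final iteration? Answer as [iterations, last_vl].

[iterations, last_vl] = [3, 2]

lanes per group: 256·1/2/16 = 8
N=18: ⌈18/8⌉ = 3 iters; last vl = 18 − 2×8 = 2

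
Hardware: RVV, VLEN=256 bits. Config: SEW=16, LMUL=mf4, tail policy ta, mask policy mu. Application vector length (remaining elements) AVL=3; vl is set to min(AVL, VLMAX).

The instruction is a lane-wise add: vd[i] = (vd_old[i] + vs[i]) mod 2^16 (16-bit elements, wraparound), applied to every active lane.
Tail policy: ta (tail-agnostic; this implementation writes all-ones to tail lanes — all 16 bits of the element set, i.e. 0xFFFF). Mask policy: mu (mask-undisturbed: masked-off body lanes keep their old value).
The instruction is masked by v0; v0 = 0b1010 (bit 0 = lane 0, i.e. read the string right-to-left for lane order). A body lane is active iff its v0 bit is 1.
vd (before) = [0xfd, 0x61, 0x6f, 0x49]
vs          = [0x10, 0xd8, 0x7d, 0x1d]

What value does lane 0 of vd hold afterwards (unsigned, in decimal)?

vd[0] = 253

lanes per group: 256·1/4/16 = 4
vl ← min(3, 4) = 3
lane  0: mask-off/keep ⇒ 0xfd
lane  1: add(0x61,0xd8) ⇒ 0x139
lane  2: mask-off/keep ⇒ 0x6f
lane  3: tail/ones ⇒ 0xffff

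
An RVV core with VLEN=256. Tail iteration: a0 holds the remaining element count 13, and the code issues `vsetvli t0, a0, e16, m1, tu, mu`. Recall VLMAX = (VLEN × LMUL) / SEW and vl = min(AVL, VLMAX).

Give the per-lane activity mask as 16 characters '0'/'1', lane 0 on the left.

lanes per group: 256·1/16 = 16
AVL=13 ≤ VLMAX=16, so vl = 13
bits (lane 0 leftmost): 1111111111111000

predicate = 1111111111111000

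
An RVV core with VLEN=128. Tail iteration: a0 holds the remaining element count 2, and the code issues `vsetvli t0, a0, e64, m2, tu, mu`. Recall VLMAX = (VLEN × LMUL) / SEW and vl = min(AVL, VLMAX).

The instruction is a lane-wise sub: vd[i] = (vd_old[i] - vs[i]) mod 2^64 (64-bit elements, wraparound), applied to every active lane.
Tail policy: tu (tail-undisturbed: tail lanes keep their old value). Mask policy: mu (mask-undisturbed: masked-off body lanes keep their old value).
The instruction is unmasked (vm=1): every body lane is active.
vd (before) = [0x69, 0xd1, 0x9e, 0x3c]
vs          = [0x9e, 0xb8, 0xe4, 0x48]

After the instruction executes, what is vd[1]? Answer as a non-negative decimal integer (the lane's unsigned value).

vd[1] = 25

VLMAX = (128 × 2) / 64 = 4 lanes
vl = min(AVL, VLMAX) = min(2, 4) = 2
[0] sub(0x69,0x9e) = 0xffffffffffffffcb
[1] sub(0xd1,0xb8) = 0x19
[2] tail/keep = 0x9e
[3] tail/keep = 0x3c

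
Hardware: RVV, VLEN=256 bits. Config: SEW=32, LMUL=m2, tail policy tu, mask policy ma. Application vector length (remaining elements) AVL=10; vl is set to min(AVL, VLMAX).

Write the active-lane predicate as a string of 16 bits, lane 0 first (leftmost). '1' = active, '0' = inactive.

lanes per group: 256·2/32 = 16
vl ← min(10, 16) = 10
bits (lane 0 leftmost): 1111111111000000

predicate = 1111111111000000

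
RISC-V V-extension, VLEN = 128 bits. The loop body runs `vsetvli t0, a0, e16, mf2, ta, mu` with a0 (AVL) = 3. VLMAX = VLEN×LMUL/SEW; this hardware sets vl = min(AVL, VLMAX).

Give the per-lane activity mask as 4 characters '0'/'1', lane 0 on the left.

lanes per group: 128·1/2/16 = 4
AVL=3 ≤ VLMAX=4, so vl = 3
bits (lane 0 leftmost): 1110

predicate = 1110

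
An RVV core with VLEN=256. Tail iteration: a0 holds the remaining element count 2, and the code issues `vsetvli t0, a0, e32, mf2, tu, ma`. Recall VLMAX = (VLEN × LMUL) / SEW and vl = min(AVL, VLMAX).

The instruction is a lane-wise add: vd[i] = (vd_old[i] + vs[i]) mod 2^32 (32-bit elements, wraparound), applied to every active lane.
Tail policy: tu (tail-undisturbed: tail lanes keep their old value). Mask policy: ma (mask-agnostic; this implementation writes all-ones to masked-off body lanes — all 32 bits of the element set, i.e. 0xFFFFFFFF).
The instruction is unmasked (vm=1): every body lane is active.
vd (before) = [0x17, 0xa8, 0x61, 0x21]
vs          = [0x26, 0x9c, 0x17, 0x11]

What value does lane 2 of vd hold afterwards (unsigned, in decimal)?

vd[2] = 97

VLMAX = (256 × 1/2) / 32 = 4 lanes
vl = min(AVL, VLMAX) = min(2, 4) = 2
lane  0: add(0x17,0x26) ⇒ 0x3d
lane  1: add(0xa8,0x9c) ⇒ 0x144
lane  2: tail/keep ⇒ 0x61
lane  3: tail/keep ⇒ 0x21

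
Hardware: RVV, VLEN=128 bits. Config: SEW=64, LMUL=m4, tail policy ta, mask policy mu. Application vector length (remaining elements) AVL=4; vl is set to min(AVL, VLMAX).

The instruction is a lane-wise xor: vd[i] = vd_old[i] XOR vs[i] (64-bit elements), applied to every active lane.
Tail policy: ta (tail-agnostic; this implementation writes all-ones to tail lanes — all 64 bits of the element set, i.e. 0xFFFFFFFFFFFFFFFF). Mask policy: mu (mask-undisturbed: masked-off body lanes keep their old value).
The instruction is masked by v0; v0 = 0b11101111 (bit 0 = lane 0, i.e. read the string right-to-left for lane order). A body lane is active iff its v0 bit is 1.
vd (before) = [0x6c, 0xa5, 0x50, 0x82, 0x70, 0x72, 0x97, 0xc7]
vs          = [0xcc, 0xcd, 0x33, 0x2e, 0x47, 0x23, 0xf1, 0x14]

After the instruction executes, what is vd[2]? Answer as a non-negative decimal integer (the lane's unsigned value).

vd[2] = 99

VLMAX = VLEN×LMUL/SEW = 128×4/64 = 8
AVL=4 ≤ VLMAX=8, so vl = 4
vd[0] xor(0x6c,0xcc) -> 0xa0
vd[1] xor(0xa5,0xcd) -> 0x68
vd[2] xor(0x50,0x33) -> 0x63
vd[3] xor(0x82,0x2e) -> 0xac
vd[4] tail/ones -> 0xffffffffffffffff
vd[5] tail/ones -> 0xffffffffffffffff
vd[6] tail/ones -> 0xffffffffffffffff
vd[7] tail/ones -> 0xffffffffffffffff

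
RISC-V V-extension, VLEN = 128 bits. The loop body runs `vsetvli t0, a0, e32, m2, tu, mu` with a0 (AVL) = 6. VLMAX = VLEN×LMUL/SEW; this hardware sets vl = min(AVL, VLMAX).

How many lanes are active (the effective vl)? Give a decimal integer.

vl = 6

lanes per group: 128·2/32 = 8
vl = min(AVL, VLMAX) = min(6, 8) = 6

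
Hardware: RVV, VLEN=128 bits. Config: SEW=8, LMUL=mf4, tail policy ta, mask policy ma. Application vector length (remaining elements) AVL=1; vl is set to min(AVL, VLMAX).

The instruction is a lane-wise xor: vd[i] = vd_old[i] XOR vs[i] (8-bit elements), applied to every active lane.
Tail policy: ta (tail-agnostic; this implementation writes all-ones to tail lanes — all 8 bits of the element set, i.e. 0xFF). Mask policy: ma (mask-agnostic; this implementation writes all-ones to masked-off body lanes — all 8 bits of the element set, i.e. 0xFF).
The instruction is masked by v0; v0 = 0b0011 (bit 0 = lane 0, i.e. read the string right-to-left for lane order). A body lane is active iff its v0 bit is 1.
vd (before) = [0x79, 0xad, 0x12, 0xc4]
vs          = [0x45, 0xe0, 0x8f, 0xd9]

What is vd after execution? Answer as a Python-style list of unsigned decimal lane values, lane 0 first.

VLMAX = (128 × 1/4) / 8 = 4 lanes
AVL=1 ≤ VLMAX=4, so vl = 1
  i=0: xor(0x79,0x45) → 60
  i=1: tail/ones → 255
  i=2: tail/ones → 255
  i=3: tail/ones → 255

vd = [60, 255, 255, 255]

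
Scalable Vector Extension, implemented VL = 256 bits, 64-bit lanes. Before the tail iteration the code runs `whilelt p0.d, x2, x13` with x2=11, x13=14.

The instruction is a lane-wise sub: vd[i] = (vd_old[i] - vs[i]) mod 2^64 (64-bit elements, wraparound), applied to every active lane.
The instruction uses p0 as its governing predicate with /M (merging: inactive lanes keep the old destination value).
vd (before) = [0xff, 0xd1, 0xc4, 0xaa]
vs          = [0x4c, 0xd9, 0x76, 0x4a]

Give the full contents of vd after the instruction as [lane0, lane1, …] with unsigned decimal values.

register lanes = 256/64 = 4
whilelt: lane j active iff 11+j < 14 → j < 3 → 3 active
vd[0] sub(0xff,0x4c) -> 0xb3
vd[1] sub(0xd1,0xd9) -> 0xfffffffffffffff8
vd[2] sub(0xc4,0x76) -> 0x4e
vd[3] tail/keep -> 0xaa

vd = [179, 18446744073709551608, 78, 170]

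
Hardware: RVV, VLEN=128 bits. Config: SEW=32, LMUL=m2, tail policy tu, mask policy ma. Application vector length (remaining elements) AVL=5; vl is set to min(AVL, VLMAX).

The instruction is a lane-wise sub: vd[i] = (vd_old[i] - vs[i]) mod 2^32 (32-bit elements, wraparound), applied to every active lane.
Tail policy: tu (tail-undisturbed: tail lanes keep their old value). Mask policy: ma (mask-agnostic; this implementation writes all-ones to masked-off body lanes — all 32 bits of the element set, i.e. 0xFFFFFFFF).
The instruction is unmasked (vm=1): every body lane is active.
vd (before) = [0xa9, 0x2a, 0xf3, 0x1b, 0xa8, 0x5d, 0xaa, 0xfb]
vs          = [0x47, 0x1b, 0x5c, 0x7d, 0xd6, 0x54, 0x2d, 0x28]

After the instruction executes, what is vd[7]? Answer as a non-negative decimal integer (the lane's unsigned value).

vd[7] = 251

VLMAX = VLEN×LMUL/SEW = 128×2/32 = 8
vl ← min(5, 8) = 5
  i=0: sub(0xa9,0x47) → 98
  i=1: sub(0x2a,0x1b) → 15
  i=2: sub(0xf3,0x5c) → 151
  i=3: sub(0x1b,0x7d) → 4294967198
  i=4: sub(0xa8,0xd6) → 4294967250
  i=5: tail/keep → 93
  i=6: tail/keep → 170
  i=7: tail/keep → 251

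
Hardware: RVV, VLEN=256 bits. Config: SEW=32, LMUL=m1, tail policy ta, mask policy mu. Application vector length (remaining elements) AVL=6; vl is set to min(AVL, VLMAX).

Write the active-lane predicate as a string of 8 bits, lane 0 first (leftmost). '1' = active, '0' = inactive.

lanes per group: 256·1/32 = 8
vl = min(AVL, VLMAX) = min(6, 8) = 6
bits (lane 0 leftmost): 11111100

predicate = 11111100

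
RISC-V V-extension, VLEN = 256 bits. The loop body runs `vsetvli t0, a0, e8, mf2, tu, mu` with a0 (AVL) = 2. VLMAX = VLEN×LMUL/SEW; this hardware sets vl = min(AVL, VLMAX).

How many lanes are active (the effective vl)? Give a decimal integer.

VLMAX = VLEN×LMUL/SEW = 256×1/2/8 = 16
vl ← min(2, 16) = 2

vl = 2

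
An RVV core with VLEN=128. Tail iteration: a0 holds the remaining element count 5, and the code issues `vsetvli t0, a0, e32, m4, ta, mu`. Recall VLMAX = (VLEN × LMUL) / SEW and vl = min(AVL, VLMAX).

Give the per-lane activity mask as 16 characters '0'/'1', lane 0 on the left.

predicate = 1111100000000000

VLMAX = VLEN×LMUL/SEW = 128×4/32 = 16
vl ← min(5, 16) = 5
bits (lane 0 leftmost): 1111100000000000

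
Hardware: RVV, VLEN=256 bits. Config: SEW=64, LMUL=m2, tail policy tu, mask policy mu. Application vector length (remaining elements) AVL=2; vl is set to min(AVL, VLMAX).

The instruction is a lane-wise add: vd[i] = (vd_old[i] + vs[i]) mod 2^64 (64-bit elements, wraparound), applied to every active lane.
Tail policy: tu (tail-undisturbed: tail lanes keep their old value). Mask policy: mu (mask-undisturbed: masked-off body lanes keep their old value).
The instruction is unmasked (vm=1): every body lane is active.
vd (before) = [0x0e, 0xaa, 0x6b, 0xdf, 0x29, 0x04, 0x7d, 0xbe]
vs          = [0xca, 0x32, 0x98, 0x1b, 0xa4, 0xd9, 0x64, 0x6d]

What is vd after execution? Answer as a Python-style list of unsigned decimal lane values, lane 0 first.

VLMAX = VLEN×LMUL/SEW = 256×2/64 = 8
vl ← min(2, 8) = 2
vd[0] add(0x0e,0xca) -> 0xd8
vd[1] add(0xaa,0x32) -> 0xdc
vd[2] tail/keep -> 0x6b
vd[3] tail/keep -> 0xdf
vd[4] tail/keep -> 0x29
vd[5] tail/keep -> 0x04
vd[6] tail/keep -> 0x7d
vd[7] tail/keep -> 0xbe

vd = [216, 220, 107, 223, 41, 4, 125, 190]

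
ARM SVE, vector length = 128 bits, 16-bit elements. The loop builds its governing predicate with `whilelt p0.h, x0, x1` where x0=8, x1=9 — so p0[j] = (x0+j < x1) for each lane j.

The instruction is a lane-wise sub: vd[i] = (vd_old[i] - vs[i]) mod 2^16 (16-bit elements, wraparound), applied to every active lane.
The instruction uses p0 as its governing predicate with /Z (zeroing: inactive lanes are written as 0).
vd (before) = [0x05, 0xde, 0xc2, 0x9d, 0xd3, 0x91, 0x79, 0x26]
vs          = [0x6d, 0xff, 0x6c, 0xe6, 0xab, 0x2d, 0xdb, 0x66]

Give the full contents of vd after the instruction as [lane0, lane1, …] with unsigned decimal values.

128-bit reg / 16-bit elem → 8 lanes
p0[j] = (8+j < 9); true for j=0..0 → 1 lanes set
[0] sub(0x05,0x6d) = 0xff98
[1] tail/zero = 0x00
[2] tail/zero = 0x00
[3] tail/zero = 0x00
[4] tail/zero = 0x00
[5] tail/zero = 0x00
[6] tail/zero = 0x00
[7] tail/zero = 0x00

vd = [65432, 0, 0, 0, 0, 0, 0, 0]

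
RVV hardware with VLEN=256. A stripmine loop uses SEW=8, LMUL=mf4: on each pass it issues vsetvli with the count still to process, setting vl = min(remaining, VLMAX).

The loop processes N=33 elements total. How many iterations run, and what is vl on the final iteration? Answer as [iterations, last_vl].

[iterations, last_vl] = [5, 1]

VLMAX = VLEN×LMUL/SEW = 256×1/4/8 = 8
N=33: ⌈33/8⌉ = 5 iters; last vl = 33 − 4×8 = 1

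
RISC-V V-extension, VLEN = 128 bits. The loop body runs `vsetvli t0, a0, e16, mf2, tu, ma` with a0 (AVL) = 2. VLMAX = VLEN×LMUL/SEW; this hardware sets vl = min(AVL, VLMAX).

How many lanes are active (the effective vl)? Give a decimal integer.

vl = 2

VLMAX = VLEN×LMUL/SEW = 128×1/2/16 = 4
AVL=2 ≤ VLMAX=4, so vl = 2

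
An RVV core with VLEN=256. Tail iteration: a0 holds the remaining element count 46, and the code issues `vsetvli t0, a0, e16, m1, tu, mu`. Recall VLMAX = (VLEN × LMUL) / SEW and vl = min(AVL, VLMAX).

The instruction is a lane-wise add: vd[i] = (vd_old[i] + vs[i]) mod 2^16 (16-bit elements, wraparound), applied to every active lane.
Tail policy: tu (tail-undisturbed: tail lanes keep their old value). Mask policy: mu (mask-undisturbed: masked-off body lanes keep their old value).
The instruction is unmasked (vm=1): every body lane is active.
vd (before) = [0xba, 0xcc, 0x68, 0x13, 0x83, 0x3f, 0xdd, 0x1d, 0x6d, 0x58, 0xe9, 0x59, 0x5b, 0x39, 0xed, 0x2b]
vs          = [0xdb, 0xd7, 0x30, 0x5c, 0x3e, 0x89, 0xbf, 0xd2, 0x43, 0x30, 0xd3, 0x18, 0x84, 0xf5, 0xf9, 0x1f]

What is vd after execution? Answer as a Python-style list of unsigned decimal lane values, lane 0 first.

vd = [405, 419, 152, 111, 193, 200, 412, 239, 176, 136, 444, 113, 223, 302, 486, 74]

VLMAX = (256 × 1) / 16 = 16 lanes
vl ← min(46, 16) = 16
vd[0] add(0xba,0xdb) -> 0x195
vd[1] add(0xcc,0xd7) -> 0x1a3
vd[2] add(0x68,0x30) -> 0x98
vd[3] add(0x13,0x5c) -> 0x6f
vd[4] add(0x83,0x3e) -> 0xc1
vd[5] add(0x3f,0x89) -> 0xc8
vd[6] add(0xdd,0xbf) -> 0x19c
vd[7] add(0x1d,0xd2) -> 0xef
vd[8] add(0x6d,0x43) -> 0xb0
vd[9] add(0x58,0x30) -> 0x88
vd[10] add(0xe9,0xd3) -> 0x1bc
vd[11] add(0x59,0x18) -> 0x71
vd[12] add(0x5b,0x84) -> 0xdf
vd[13] add(0x39,0xf5) -> 0x12e
vd[14] add(0xed,0xf9) -> 0x1e6
vd[15] add(0x2b,0x1f) -> 0x4a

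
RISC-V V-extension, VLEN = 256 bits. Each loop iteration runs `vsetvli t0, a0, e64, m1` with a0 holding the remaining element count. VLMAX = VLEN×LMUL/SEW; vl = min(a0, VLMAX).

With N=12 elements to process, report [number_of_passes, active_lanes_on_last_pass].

[iterations, last_vl] = [3, 4]

VLMAX = VLEN×LMUL/SEW = 256×1/64 = 4
12 elements at 4/iter → 3 passes, remainder 4 on the last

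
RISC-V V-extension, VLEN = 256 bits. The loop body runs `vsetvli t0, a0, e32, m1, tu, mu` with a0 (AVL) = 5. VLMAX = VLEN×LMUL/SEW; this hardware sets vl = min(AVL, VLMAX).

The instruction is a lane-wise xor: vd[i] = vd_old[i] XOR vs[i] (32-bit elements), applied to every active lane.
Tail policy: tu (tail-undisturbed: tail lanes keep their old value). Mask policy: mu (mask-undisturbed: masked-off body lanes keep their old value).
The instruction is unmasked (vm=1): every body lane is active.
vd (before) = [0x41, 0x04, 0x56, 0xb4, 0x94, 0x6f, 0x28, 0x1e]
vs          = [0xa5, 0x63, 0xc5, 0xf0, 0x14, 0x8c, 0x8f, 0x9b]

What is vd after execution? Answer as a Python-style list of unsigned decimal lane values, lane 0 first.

VLMAX = VLEN×LMUL/SEW = 256×1/32 = 8
AVL=5 ≤ VLMAX=8, so vl = 5
[0] xor(0x41,0xa5) = 0xe4
[1] xor(0x04,0x63) = 0x67
[2] xor(0x56,0xc5) = 0x93
[3] xor(0xb4,0xf0) = 0x44
[4] xor(0x94,0x14) = 0x80
[5] tail/keep = 0x6f
[6] tail/keep = 0x28
[7] tail/keep = 0x1e

vd = [228, 103, 147, 68, 128, 111, 40, 30]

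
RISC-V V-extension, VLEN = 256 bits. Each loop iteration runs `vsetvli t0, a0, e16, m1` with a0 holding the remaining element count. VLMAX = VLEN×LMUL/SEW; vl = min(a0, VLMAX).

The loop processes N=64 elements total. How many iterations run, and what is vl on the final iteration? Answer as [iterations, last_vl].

lanes per group: 256·1/16 = 16
N=64: ⌈64/16⌉ = 4 iters; last vl = 64 − 3×16 = 16

[iterations, last_vl] = [4, 16]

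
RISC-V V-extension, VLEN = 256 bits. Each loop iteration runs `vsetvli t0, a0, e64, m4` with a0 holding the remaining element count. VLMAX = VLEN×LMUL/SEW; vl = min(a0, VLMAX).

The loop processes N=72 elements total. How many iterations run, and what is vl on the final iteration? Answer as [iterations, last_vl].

VLMAX = VLEN×LMUL/SEW = 256×4/64 = 16
iterations = ceil(72/16) = 5; final-pass vl = 8

[iterations, last_vl] = [5, 8]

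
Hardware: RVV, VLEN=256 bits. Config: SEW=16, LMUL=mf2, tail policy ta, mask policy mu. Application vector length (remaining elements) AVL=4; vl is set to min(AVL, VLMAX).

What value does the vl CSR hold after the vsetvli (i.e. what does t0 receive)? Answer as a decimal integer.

VLMAX = (256 × 1/2) / 16 = 8 lanes
vl = min(AVL, VLMAX) = min(4, 8) = 4

vl = 4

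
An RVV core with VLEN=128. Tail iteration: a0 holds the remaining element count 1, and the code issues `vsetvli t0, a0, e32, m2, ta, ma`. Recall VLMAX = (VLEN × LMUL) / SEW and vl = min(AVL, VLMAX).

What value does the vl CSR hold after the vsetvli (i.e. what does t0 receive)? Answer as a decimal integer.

VLMAX = (128 × 2) / 32 = 8 lanes
vl ← min(1, 8) = 1

vl = 1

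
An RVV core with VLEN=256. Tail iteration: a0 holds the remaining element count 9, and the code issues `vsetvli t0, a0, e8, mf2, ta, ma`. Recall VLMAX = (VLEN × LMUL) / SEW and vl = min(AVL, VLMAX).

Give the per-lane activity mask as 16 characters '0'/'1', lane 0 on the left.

VLMAX = (256 × 1/2) / 8 = 16 lanes
vl = min(AVL, VLMAX) = min(9, 16) = 9
bits (lane 0 leftmost): 1111111110000000

predicate = 1111111110000000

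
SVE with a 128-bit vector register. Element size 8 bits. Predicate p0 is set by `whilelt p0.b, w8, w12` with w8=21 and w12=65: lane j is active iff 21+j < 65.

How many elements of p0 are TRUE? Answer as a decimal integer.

vl = 16

lane count: 128 div 8 = 16
whilelt: lane j active iff 21+j < 65 → j < 44 → 16 active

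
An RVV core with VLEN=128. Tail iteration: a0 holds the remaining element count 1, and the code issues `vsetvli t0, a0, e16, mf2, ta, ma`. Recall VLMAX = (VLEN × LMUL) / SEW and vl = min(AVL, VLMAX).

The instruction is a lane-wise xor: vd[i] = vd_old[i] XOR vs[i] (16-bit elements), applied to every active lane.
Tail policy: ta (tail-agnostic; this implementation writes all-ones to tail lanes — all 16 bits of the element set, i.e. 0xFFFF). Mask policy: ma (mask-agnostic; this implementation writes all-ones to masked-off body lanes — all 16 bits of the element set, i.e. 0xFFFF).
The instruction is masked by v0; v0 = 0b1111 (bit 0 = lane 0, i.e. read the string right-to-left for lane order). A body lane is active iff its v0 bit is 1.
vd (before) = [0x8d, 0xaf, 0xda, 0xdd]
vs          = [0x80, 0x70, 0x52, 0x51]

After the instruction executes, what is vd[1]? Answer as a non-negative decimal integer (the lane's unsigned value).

vd[1] = 65535

VLMAX = (128 × 1/2) / 16 = 4 lanes
vl ← min(1, 4) = 1
vd[0] xor(0x8d,0x80) -> 0x0d
vd[1] tail/ones -> 0xffff
vd[2] tail/ones -> 0xffff
vd[3] tail/ones -> 0xffff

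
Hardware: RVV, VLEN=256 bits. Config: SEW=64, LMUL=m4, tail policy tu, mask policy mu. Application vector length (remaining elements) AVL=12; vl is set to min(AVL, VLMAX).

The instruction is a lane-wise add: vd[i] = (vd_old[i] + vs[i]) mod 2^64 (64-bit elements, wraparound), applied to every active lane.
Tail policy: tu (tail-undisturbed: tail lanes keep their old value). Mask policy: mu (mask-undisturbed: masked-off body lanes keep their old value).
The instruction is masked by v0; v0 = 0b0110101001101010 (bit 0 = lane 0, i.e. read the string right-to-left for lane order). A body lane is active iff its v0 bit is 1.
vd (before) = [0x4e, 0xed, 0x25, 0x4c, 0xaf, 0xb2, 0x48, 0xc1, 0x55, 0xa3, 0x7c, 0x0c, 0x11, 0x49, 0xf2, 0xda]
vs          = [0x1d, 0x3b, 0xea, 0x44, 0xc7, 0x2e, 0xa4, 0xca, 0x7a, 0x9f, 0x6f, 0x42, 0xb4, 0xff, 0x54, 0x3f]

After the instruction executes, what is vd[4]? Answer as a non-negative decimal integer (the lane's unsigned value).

lanes per group: 256·4/64 = 16
vl ← min(12, 16) = 12
  i=0: mask-off/keep → 78
  i=1: add(0xed,0x3b) → 296
  i=2: mask-off/keep → 37
  i=3: add(0x4c,0x44) → 144
  i=4: mask-off/keep → 175
  i=5: add(0xb2,0x2e) → 224
  i=6: add(0x48,0xa4) → 236
  i=7: mask-off/keep → 193
  i=8: mask-off/keep → 85
  i=9: add(0xa3,0x9f) → 322
  i=10: mask-off/keep → 124
  i=11: add(0x0c,0x42) → 78
  i=12: tail/keep → 17
  i=13: tail/keep → 73
  i=14: tail/keep → 242
  i=15: tail/keep → 218

vd[4] = 175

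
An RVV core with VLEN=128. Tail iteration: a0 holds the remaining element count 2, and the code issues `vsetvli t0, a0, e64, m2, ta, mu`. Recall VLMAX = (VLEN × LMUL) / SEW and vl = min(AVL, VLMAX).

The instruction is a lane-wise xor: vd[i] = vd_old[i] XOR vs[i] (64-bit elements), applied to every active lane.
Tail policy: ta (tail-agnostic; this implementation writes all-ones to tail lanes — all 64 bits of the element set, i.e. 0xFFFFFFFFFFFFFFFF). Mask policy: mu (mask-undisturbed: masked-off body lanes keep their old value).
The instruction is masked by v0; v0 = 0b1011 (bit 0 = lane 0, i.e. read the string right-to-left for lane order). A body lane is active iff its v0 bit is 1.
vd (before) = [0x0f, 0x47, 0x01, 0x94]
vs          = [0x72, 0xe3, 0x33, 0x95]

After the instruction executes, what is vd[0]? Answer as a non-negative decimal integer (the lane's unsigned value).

VLMAX = VLEN×LMUL/SEW = 128×2/64 = 4
vl = min(AVL, VLMAX) = min(2, 4) = 2
lane  0: xor(0x0f,0x72) ⇒ 0x7d
lane  1: xor(0x47,0xe3) ⇒ 0xa4
lane  2: tail/ones ⇒ 0xffffffffffffffff
lane  3: tail/ones ⇒ 0xffffffffffffffff

vd[0] = 125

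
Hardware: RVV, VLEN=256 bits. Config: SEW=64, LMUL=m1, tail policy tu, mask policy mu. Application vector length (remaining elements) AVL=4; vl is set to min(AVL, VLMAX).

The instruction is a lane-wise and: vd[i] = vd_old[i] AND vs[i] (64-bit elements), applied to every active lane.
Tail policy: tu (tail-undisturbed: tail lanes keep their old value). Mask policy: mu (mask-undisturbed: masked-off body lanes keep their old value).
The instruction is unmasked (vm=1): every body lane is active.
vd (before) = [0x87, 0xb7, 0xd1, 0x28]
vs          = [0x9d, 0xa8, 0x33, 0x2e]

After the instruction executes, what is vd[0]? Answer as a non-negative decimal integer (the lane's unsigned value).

lanes per group: 256·1/64 = 4
AVL=4 ≤ VLMAX=4, so vl = 4
[0] and(0x87,0x9d) = 0x85
[1] and(0xb7,0xa8) = 0xa0
[2] and(0xd1,0x33) = 0x11
[3] and(0x28,0x2e) = 0x28

vd[0] = 133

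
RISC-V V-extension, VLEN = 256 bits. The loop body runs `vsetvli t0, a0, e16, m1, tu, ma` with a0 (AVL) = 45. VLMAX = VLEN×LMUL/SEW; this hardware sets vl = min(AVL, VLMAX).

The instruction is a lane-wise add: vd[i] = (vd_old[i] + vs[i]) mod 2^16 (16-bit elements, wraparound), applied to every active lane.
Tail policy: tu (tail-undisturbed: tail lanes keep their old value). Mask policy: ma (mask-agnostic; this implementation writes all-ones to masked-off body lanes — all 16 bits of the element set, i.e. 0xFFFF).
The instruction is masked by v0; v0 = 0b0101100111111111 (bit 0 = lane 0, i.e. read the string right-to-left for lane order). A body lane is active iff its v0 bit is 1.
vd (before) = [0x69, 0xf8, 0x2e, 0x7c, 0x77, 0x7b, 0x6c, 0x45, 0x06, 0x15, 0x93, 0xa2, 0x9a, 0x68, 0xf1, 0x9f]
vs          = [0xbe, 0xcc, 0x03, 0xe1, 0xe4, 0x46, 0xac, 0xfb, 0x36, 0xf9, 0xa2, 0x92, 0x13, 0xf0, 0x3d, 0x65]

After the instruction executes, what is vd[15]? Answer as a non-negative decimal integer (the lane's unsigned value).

VLMAX = VLEN×LMUL/SEW = 256×1/16 = 16
vl ← min(45, 16) = 16
  i=0: add(0x69,0xbe) → 295
  i=1: add(0xf8,0xcc) → 452
  i=2: add(0x2e,0x03) → 49
  i=3: add(0x7c,0xe1) → 349
  i=4: add(0x77,0xe4) → 347
  i=5: add(0x7b,0x46) → 193
  i=6: add(0x6c,0xac) → 280
  i=7: add(0x45,0xfb) → 320
  i=8: add(0x06,0x36) → 60
  i=9: mask-off/ones → 65535
  i=10: mask-off/ones → 65535
  i=11: add(0xa2,0x92) → 308
  i=12: add(0x9a,0x13) → 173
  i=13: mask-off/ones → 65535
  i=14: add(0xf1,0x3d) → 302
  i=15: mask-off/ones → 65535

vd[15] = 65535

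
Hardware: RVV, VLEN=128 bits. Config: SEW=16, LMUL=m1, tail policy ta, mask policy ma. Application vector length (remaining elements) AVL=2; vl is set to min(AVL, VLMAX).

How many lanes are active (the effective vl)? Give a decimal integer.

lanes per group: 128·1/16 = 8
vl ← min(2, 8) = 2

vl = 2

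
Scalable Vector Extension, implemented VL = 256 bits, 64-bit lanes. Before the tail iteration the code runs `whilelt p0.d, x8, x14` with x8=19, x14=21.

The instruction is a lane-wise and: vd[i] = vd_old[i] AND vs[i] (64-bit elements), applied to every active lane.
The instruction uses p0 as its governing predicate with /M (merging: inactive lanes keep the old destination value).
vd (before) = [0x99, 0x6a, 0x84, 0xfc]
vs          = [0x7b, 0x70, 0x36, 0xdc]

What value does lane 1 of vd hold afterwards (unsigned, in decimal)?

vd[1] = 96

lane count: 256 div 64 = 4
whilelt: lane j active iff 19+j < 21 → j < 2 → 2 active
vd[0] and(0x99,0x7b) -> 0x19
vd[1] and(0x6a,0x70) -> 0x60
vd[2] tail/keep -> 0x84
vd[3] tail/keep -> 0xfc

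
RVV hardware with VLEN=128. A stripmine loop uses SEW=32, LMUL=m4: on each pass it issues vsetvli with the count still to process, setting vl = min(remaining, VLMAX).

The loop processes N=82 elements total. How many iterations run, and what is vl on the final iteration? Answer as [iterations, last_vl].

lanes per group: 128·4/32 = 16
N=82: ⌈82/16⌉ = 6 iters; last vl = 82 − 5×16 = 2

[iterations, last_vl] = [6, 2]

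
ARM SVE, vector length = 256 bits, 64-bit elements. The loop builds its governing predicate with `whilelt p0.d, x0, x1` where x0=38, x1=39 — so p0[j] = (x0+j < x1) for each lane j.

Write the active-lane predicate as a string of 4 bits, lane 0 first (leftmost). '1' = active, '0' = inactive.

predicate = 1000

lane count: 256 div 64 = 4
whilelt: lane j active iff 38+j < 39 → j < 1 → 1 active
bits (lane 0 leftmost): 1000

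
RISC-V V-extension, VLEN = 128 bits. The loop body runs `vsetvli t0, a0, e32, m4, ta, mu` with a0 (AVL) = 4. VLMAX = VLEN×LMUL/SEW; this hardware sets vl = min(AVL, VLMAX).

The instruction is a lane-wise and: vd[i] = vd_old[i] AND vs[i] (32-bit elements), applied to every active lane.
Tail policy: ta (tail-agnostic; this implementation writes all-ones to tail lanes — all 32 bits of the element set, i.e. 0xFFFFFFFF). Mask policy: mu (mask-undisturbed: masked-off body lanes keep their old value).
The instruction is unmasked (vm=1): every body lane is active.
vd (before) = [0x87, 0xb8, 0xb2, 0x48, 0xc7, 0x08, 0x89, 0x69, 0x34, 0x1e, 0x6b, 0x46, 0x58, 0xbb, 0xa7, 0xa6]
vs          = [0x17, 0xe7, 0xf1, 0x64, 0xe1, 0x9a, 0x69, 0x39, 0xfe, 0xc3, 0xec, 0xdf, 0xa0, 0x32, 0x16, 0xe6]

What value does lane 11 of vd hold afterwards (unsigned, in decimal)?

lanes per group: 128·4/32 = 16
AVL=4 ≤ VLMAX=16, so vl = 4
lane  0: and(0x87,0x17) ⇒ 0x07
lane  1: and(0xb8,0xe7) ⇒ 0xa0
lane  2: and(0xb2,0xf1) ⇒ 0xb0
lane  3: and(0x48,0x64) ⇒ 0x40
lane  4: tail/ones ⇒ 0xffffffff
lane  5: tail/ones ⇒ 0xffffffff
lane  6: tail/ones ⇒ 0xffffffff
lane  7: tail/ones ⇒ 0xffffffff
lane  8: tail/ones ⇒ 0xffffffff
lane  9: tail/ones ⇒ 0xffffffff
lane 10: tail/ones ⇒ 0xffffffff
lane 11: tail/ones ⇒ 0xffffffff
lane 12: tail/ones ⇒ 0xffffffff
lane 13: tail/ones ⇒ 0xffffffff
lane 14: tail/ones ⇒ 0xffffffff
lane 15: tail/ones ⇒ 0xffffffff

vd[11] = 4294967295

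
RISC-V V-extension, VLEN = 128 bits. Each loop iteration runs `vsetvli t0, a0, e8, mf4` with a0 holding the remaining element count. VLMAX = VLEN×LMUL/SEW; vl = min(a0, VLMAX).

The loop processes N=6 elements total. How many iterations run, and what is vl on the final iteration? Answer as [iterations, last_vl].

lanes per group: 128·1/4/8 = 4
iterations = ceil(6/4) = 2; final-pass vl = 2

[iterations, last_vl] = [2, 2]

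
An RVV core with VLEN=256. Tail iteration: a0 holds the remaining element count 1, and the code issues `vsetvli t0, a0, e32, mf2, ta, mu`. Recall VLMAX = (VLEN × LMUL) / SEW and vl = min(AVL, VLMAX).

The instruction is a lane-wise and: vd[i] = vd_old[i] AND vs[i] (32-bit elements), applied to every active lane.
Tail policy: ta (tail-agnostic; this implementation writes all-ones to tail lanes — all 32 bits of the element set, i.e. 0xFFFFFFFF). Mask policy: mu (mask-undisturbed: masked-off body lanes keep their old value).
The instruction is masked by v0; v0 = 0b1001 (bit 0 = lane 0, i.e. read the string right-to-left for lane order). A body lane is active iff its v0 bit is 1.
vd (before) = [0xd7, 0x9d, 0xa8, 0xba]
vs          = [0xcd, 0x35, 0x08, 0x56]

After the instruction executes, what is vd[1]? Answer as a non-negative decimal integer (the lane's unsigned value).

vd[1] = 4294967295

lanes per group: 256·1/2/32 = 4
AVL=1 ≤ VLMAX=4, so vl = 1
  i=0: and(0xd7,0xcd) → 197
  i=1: tail/ones → 4294967295
  i=2: tail/ones → 4294967295
  i=3: tail/ones → 4294967295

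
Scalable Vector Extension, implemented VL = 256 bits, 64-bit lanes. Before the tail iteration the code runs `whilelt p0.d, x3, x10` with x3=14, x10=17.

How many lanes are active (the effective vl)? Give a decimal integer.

vl = 3

256-bit reg / 64-bit elem → 4 lanes
whilelt: lane j active iff 14+j < 17 → j < 3 → 3 active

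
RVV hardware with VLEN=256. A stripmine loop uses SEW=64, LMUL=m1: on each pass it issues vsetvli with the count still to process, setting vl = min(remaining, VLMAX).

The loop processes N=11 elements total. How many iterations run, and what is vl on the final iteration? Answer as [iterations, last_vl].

lanes per group: 256·1/64 = 4
11 elements at 4/iter → 3 passes, remainder 3 on the last

[iterations, last_vl] = [3, 3]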